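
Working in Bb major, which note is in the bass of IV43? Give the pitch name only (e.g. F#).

IV in Bb major has root Eb; the chord is Eb-G-Bb-D.
The figure 43 means second inversion — the fifth is in the bass.

Bb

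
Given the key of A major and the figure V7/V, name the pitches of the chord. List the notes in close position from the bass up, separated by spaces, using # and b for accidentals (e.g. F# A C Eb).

V7/V is a secondary dominant — the dominant seventh of V. V in A major is E, so the applied chord's root is B, a perfect fifth above.
Building a dominant seventh chord on B gives B-D#-F#-A.

B D# F# A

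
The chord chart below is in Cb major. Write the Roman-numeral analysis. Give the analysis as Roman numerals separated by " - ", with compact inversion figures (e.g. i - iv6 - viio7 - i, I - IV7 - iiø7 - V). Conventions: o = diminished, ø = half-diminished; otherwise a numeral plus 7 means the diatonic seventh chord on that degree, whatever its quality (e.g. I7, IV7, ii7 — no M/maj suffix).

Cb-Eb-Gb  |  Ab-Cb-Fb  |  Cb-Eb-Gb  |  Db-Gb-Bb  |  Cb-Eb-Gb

Cb-Eb-Gb: major triad on Cb = scale degree 1 → I.
Ab-Cb-Fb: root Fb is the subdominant; major triad there is IV6.
Cb-Eb-Gb has root Cb, degree 1 in Cb major, so I.
Db-Gb-Bb: major triad on Gb = scale degree 5 → V64.
Cb-Eb-Gb has root Cb, degree 1 in Cb major, so I.

I - IV6 - I - V64 - I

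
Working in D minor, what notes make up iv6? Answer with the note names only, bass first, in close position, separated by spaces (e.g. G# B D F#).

Bb D G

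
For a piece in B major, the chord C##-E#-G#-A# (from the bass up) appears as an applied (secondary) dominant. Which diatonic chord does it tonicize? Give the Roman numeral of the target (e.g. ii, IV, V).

The chord is a dominant seventh chord on A#.
A dominant resolves down a perfect fifth: A# → D#. In B major, D# is scale degree 3, i.e. iii.

iii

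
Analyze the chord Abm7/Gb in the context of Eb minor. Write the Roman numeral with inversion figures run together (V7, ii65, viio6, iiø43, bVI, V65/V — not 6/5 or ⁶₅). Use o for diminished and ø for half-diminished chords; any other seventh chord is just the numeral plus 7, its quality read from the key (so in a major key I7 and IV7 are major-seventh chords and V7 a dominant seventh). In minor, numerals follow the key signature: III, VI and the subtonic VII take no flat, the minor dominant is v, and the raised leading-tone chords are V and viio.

iv42

Stacked in thirds the chord is Ab-Cb-Eb-Gb: a minor seventh chord on Ab.
Ab is scale degree 4 in Eb minor, and a minor seventh chord on that degree is written iv7.
With Gb in the bass the chord is in third inversion, so the figured bass is 42.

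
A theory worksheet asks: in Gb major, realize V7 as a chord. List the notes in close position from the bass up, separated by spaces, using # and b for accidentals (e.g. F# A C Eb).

Db F Ab Cb

In Gb major, the fifth degree is Db, and the diatonic chord built there is a dominant seventh chord.
That chord is spelled Db-F-Ab-Cb.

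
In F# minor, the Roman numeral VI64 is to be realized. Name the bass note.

A

VI in F# minor has root D; the chord is D-F#-A.
The figure 64 means second inversion — the fifth is in the bass.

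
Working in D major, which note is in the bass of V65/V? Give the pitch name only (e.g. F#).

G#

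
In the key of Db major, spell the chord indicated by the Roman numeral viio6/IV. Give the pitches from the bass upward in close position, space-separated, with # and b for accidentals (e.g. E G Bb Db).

Ab Cb F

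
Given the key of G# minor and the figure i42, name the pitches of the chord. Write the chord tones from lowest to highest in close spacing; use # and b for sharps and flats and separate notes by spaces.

The numeral's case and figure indicate a minor seventh chord. In G# minor its root, the tonic, is G#.
Stacking thirds from G# gives G#-B-D#-F#.
The figured bass 42 indicates third inversion, placing the seventh (F#) in the bass: F#-G#-B-D#.

F# G# B D#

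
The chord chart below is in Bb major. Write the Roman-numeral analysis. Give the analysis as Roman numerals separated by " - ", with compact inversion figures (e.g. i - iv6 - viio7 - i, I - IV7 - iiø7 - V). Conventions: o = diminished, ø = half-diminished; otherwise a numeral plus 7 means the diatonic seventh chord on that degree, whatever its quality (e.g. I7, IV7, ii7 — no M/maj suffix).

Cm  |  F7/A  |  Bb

ii - V65 - I

Cm: root C is the supertonic; minor triad there is ii.
F7/A: dominant seventh chord on F = scale degree 5 → V65.
Bb has root Bb, degree 1 in Bb major, so I.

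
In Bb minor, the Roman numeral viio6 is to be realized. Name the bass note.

C

viio in Bb minor has root A; the chord is A-C-Eb.
The figure 6 means first inversion — the third is in the bass.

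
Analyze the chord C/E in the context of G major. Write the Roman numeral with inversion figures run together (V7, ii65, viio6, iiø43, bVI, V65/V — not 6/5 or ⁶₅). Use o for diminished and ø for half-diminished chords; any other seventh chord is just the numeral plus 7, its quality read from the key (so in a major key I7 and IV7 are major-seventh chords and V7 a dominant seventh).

IV6

The pitches C-E-G form a major triad rooted on C.
In G major, C is the subdominant; the diatonic major triad there is IV.
With E in the bass the chord is in first inversion, so the figured bass is 6.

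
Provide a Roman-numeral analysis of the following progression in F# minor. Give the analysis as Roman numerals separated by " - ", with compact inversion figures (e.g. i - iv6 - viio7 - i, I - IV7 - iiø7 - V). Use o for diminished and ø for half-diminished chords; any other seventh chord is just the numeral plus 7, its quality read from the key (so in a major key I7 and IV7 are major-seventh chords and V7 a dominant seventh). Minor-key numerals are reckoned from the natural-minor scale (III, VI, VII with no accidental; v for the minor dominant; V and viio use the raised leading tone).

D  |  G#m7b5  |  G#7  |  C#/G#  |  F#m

D: root D is the submediant; major triad there is VI.
G#m7b5: root G# is the supertonic; half-diminished seventh chord there is iiø7.
G#7 is the secondary dominant of V (dominant seventh chord on G#): V7/V.
C#/G#: major triad on C# = scale degree 5 → V64.
F#m has root F#, degree 1 in F# minor, so i.

VI - iiø7 - V7/V - V64 - i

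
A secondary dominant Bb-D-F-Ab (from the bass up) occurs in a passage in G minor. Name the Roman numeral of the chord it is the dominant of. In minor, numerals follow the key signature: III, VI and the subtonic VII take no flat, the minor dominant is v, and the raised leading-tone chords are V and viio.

VI

The chord is a dominant seventh chord on Bb.
A dominant resolves down a perfect fifth: Bb → Eb. In G minor, Eb is scale degree 6, i.e. VI.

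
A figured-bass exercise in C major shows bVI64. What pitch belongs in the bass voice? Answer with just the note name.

Eb

bVI in C major has root Ab; the chord is Ab-C-Eb.
The figure 64 means second inversion — the fifth is in the bass.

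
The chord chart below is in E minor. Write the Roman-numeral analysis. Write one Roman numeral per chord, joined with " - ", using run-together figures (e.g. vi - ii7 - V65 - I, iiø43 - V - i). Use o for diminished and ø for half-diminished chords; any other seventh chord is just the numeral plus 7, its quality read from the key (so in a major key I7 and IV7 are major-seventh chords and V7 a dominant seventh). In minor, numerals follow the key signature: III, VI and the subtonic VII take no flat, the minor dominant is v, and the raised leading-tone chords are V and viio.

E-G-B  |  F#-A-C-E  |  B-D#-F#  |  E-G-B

i - iiø7 - V - i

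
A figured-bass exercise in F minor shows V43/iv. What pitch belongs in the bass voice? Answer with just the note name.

C

The applied chord V43/iv is rooted on F: F-A-C-Eb.
The figure 43 means second inversion — the fifth is in the bass.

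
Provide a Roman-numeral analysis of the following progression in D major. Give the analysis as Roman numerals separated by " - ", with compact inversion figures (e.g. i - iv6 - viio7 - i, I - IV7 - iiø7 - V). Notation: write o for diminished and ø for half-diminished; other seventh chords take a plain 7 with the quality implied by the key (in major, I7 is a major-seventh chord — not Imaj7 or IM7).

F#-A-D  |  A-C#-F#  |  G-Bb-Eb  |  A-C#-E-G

I6 - iii6 - bII6 - V7

F#-A-D has root D, degree 1 in D major, so I6.
A-C#-F# has root F#, degree 3 in D major, so iii6.
G-Bb-Eb is non-diatonic — a major triad on the lowered supertonic (Eb): the Neapolitan sixth, bII6 (third, G, in the bass — hence the 6).
A-C#-E-G: root A is the dominant; dominant seventh chord there is V7.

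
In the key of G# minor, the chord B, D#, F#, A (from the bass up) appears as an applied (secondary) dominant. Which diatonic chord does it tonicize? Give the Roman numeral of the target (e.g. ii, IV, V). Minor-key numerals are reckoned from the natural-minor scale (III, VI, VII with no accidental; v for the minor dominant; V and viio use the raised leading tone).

VI

The chord is a dominant seventh chord on B.
A dominant resolves down a perfect fifth: B → E. In G# minor, E is scale degree 6, i.e. VI.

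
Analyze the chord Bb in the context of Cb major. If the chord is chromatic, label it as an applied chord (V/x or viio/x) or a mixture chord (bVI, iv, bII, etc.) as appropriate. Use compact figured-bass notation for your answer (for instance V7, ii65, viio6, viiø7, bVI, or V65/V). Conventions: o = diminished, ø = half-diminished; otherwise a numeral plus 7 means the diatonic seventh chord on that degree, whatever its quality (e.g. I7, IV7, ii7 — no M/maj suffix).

Stacked in thirds the chord is Bb-D-F: a major triad on Bb.
Bb is not a diatonic chord root with this quality in Cb major, but it lies a perfect fifth above Eb (iii), so the chord functions as an applied dominant of iii.

V/iii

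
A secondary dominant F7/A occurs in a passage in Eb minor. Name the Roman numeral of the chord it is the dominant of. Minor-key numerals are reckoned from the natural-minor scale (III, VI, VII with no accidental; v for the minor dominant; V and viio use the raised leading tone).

V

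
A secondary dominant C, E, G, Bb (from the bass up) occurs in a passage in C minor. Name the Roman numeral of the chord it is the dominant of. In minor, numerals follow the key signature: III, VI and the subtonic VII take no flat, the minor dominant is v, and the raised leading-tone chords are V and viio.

iv

The chord is a dominant seventh chord on C.
A dominant resolves down a perfect fifth: C → F. In C minor, F is scale degree 4, i.e. iv.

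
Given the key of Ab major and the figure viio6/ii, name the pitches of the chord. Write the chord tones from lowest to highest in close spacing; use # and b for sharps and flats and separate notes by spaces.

C Eb A

viio6/ii is a secondary leading-tone chord. The target ii is Bb in Ab major; the applied chord is rooted a semitone below, on A.
Building a diminished triad on A gives A-C-Eb.
The figured bass 6 indicates first inversion, placing the third (C) in the bass: C-Eb-A.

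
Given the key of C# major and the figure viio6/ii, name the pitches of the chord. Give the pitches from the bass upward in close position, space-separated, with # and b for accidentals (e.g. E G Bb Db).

The slash marks an applied leading-tone chord: viio of ii. In C# major, ii is D#, so the leading tone to it is C##, a half step below.
Building a diminished triad on C## gives C##-E#-G#.
With the 6 figure the chord is in first inversion; from the bass E# upward in close position it reads E#-G#-C##.

E# G# C##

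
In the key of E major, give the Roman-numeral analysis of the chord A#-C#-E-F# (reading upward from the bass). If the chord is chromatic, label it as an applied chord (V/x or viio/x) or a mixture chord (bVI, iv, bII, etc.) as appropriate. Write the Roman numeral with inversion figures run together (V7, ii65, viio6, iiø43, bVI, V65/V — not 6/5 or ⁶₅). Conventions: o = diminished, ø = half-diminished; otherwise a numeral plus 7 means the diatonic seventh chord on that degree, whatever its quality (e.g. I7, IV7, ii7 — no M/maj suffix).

V65/V

The pitches F#-A#-C#-E form a dominant seventh chord rooted on F#.
F# is not a diatonic chord root with this quality in E major, but it lies a perfect fifth above B (V), so the chord functions as an applied dominant of V.
With A# in the bass the chord is in first inversion, so the figured bass is 65.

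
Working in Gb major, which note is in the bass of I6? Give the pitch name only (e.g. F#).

Bb

I in Gb major has root Gb; the chord is Gb-Bb-Db.
The figure 6 means first inversion — the third is in the bass.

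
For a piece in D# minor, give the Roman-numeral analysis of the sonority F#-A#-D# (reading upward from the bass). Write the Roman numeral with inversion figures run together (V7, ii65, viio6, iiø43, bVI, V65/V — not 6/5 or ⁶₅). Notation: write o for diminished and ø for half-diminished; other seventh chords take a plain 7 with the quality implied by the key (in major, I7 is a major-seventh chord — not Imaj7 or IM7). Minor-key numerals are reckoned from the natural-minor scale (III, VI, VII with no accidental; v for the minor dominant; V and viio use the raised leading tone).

i6

The pitches D#-F#-A# form a minor triad rooted on D#.
In D# minor, D# is the tonic; the diatonic minor triad there is i.
With F# in the bass the chord is in first inversion, so the figured bass is 6.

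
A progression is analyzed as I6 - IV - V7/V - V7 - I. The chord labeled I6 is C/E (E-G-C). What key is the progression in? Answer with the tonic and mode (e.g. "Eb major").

C major

I6 is given as E-G-C — a major triad with root C.
If C is scale degree 1 and the mode makes that degree carry a major triad, the tonic is C and the mode is major.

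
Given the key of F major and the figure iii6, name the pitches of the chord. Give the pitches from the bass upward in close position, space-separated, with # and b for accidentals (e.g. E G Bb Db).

C E A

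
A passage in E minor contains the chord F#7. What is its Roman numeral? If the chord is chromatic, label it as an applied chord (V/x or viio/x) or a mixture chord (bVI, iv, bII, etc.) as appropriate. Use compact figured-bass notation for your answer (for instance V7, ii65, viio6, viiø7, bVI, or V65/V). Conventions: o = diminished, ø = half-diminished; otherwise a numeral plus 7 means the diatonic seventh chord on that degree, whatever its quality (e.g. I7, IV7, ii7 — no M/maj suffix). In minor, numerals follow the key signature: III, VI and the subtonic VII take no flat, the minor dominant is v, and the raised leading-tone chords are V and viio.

The pitches F#-A#-C#-E form a dominant seventh chord rooted on F#.
F# is not a diatonic chord root with this quality in E minor, but it lies a perfect fifth above B (V), so the chord functions as an applied dominant of V.

V7/V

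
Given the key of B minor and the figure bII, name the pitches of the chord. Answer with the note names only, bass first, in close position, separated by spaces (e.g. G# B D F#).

C E G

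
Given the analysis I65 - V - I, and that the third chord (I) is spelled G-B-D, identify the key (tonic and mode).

The chord G is a major triad rooted on G; its label is I.
If G is scale degree 1 and the mode makes that degree carry a major triad, the tonic is G and the mode is major.

G major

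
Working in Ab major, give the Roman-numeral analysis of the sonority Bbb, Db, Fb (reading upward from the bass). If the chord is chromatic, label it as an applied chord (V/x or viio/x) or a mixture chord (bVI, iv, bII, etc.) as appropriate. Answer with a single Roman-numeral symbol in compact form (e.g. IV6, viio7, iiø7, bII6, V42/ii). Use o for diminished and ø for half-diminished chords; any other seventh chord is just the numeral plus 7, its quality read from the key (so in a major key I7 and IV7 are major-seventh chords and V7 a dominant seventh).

The pitches Bbb-Db-Fb form a major triad rooted on Bbb.
Bbb is the lowered second degree of Ab major (diatonic 2 would be Bb). This is the Neapolitan chord — a major triad on the lowered second degree.

bII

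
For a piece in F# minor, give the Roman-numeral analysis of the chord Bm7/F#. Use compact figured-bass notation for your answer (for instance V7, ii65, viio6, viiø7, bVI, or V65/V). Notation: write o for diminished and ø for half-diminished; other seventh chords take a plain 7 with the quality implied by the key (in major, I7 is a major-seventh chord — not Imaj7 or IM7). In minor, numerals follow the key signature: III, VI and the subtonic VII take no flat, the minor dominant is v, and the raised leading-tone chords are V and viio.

iv43

Stacked in thirds the chord is B-D-F#-A: a minor seventh chord on B.
In F# minor, B is the subdominant; the diatonic minor seventh chord there is iv7.
With F# in the bass the chord is in second inversion, so the figured bass is 43.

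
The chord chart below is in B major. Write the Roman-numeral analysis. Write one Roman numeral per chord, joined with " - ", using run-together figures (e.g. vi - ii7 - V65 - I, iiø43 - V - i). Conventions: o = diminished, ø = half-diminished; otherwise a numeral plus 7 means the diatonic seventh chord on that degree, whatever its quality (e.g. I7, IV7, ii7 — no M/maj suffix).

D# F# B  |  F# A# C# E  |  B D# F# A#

D#-F#-B has root B, degree 1 in B major, so I6.
F#-A#-C#-E: dominant seventh chord on F# = scale degree 5 → V7.
B-D#-F#-A#: major seventh chord on B = scale degree 1 → I7.

I6 - V7 - I7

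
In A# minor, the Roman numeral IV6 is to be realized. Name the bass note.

IV in A# minor has root D#; the chord is D#-F##-A#.
The figure 6 means first inversion — the third is in the bass.

F##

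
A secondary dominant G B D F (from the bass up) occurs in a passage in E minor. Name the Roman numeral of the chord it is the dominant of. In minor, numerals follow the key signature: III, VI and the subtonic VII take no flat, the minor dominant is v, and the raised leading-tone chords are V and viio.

The chord is a dominant seventh chord on G.
A dominant resolves down a perfect fifth: G → C. In E minor, C is scale degree 6, i.e. VI.

VI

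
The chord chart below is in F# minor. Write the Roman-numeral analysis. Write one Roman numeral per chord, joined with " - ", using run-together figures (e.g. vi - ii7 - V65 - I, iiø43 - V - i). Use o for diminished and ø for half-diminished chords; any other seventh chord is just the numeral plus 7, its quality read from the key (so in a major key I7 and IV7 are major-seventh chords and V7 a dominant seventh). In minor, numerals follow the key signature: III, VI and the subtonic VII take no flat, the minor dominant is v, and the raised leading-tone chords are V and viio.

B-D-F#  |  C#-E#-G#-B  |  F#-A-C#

iv - V7 - i

B-D-F# has root B, degree 4 in F# minor, so iv.
C#-E#-G#-B has root C#, degree 5 in F# minor, so V7.
F#-A-C# has root F#, degree 1 in F# minor, so i.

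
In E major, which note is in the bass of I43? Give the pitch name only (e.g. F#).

B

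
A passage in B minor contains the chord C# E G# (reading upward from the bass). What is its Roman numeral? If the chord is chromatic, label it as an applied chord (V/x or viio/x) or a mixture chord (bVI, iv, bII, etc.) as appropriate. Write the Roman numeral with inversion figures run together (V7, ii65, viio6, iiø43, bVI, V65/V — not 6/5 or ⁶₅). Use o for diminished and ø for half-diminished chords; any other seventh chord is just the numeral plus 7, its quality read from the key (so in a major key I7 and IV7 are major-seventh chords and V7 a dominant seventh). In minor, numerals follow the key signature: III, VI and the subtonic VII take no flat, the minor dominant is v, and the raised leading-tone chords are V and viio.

The pitches C#-E-G# form a minor triad rooted on C#.
C# is the second degree of B minor. This is the minor supertonic, borrowed from the parallel major (the Dorian ii).

ii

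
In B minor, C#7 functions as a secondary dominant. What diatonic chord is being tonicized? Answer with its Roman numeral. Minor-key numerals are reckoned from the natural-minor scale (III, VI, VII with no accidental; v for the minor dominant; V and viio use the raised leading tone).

V

The chord is a dominant seventh chord on C#.
A dominant resolves down a perfect fifth: C# → F#. In B minor, F# is scale degree 5, i.e. V.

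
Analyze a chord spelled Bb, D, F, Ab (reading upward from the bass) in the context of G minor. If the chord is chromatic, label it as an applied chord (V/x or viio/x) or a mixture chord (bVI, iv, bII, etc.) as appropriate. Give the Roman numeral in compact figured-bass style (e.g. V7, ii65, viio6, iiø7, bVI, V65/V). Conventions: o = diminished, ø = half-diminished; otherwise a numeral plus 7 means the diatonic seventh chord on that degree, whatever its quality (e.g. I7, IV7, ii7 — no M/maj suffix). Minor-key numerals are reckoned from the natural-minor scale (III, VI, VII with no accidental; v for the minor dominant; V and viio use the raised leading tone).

V7/VI

Stacked in thirds the chord is Bb-D-F-Ab: a dominant seventh chord on Bb.
Bb is not a diatonic chord root with this quality in G minor, but it lies a perfect fifth above Eb (VI), so the chord functions as an applied dominant of VI.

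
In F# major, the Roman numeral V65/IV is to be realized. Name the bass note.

The applied chord V65/IV is rooted on F#: F#-A#-C#-E.
The figure 65 means first inversion — the third is in the bass.

A#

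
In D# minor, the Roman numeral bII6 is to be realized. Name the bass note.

G#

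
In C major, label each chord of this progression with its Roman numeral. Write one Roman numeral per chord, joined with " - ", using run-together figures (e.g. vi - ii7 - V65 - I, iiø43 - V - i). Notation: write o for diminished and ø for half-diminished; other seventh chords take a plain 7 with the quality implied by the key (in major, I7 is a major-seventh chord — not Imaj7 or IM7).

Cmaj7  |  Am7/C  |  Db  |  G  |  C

I7 - vi65 - bII - V - I

Cmaj7: major seventh chord on C = scale degree 1 → I7.
Am7/C: root A is the submediant; minor seventh chord there is vi65.
Db: major triad on Db — chromatic; Db is the lowered second degree, so this is the Neapolitan chord, bII.
G: root G is the dominant; major triad there is V.
C: major triad on C = scale degree 1 → I.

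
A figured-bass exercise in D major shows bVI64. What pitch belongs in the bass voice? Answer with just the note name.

F

bVI in D major has root Bb; the chord is Bb-D-F.
The figure 64 means second inversion — the fifth is in the bass.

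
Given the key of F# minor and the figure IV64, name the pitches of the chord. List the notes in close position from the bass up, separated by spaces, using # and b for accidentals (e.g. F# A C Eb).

IV64 is the major subdominant, borrowed from the parallel major. In F# minor that root is B.
So the chord is B-D#-F#.
With the 64 figure the chord is in second inversion; from the bass F# upward in close position it reads F#-B-D#.

F# B D#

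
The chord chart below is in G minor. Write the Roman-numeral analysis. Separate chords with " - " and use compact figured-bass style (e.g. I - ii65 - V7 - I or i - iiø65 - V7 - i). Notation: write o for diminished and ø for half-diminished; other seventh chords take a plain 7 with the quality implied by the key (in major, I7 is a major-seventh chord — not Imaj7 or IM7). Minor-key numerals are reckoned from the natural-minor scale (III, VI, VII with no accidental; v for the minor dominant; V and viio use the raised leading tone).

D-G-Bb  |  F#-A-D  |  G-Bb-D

i64 - V6 - i

D-G-Bb has root G, degree 1 in G minor, so i64.
F#-A-D has root D, degree 5 in G minor, so V6.
G-Bb-D: minor triad on G = scale degree 1 → i.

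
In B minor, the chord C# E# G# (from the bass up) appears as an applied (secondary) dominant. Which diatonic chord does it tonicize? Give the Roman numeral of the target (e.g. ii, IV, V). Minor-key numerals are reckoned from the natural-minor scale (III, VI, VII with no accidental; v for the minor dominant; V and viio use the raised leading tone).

The chord is a major triad on C#.
A dominant resolves down a perfect fifth: C# → F#. In B minor, F# is scale degree 5, i.e. V.

V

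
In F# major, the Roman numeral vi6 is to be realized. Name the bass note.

F#

vi in F# major has root D#; the chord is D#-F#-A#.
The figure 6 means first inversion — the third is in the bass.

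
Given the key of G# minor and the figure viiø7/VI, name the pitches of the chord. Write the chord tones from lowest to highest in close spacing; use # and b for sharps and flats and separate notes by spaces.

viiø7/VI is a secondary leading-tone chord. The target VI is E in G# minor; the applied chord is rooted a semitone below, on D#.
Building a half-diminished seventh chord on D# gives D#-F#-A-C#.

D# F# A C#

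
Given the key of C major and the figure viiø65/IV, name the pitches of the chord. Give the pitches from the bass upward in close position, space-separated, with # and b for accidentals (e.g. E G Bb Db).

G Bb D E

The slash marks an applied leading-tone chord: viio of IV. In C major, IV is F, so the leading tone to it is E, a half step below.
Building a half-diminished seventh chord on E gives E-G-Bb-D.
With the 65 figure the chord is in first inversion; from the bass G upward in close position it reads G-Bb-D-E.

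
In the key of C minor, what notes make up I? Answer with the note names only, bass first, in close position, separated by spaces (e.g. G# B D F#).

C E G

I is the major tonic (Picardy third), borrowed from the parallel major. In C minor that root is C.
So the chord is C-E-G, a major triad.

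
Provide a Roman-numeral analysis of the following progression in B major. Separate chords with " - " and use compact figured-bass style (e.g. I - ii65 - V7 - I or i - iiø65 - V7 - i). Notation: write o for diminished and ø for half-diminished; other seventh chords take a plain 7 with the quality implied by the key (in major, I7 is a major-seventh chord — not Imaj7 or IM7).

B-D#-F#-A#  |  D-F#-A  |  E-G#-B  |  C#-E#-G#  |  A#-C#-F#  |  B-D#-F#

I7 - bIII - IV - V/V - V6 - I

B-D#-F#-A#: major seventh chord on B = scale degree 1 → I7.
D-F#-A: D with this quality isn't in the key; it's bIII, borrowed from the parallel minor.
E-G#-B: major triad on E = scale degree 4 → IV.
C#-E#-G# is the secondary dominant of V (major triad on C#): V/V.
A#-C#-F#: root F# is the dominant; major triad there is V6.
B-D#-F#: major triad on B = scale degree 1 → I.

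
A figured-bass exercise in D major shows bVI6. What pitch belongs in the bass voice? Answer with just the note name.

bVI in D major has root Bb; the chord is Bb-D-F.
The figure 6 means first inversion — the third is in the bass.

D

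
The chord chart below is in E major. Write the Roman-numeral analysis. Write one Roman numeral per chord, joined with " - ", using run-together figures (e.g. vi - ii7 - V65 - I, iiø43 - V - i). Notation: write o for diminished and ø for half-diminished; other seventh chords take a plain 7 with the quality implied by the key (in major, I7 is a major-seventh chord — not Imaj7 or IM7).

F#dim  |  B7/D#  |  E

iio - V65 - I

F#dim: diminished triad on F# — chromatic; iio (borrowed from the parallel minor).
B7/D#: dominant seventh chord on B = scale degree 5 → V65.
E: major triad on E = scale degree 1 → I.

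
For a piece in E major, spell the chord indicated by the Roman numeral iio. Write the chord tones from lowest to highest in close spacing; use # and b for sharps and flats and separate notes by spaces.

F# A C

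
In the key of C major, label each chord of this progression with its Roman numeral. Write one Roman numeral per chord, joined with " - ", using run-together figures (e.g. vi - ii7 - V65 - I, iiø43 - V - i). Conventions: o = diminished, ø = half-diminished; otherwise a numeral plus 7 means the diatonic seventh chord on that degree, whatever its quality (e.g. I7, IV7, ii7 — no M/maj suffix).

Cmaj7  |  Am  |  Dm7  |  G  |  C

I7 - vi - ii7 - V - I

Cmaj7: major seventh chord on C = scale degree 1 → I7.
Am has root A, degree 6 in C major, so vi.
Dm7: minor seventh chord on D = scale degree 2 → ii7.
G: root G is the dominant; major triad there is V.
C has root C, degree 1 in C major, so I.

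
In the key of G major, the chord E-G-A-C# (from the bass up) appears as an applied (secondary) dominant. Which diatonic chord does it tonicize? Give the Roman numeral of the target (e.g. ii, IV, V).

V

The chord is a dominant seventh chord on A.
A dominant resolves down a perfect fifth: A → D. In G major, D is scale degree 5, i.e. V.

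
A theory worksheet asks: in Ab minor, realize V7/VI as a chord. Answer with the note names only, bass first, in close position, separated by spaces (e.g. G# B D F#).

Cb Eb Gb Bbb

The slash means an applied dominant: we want the dominant of VI. In Ab minor, VI is Fb major, and its dominant is built on Cb.
Building a dominant seventh chord on Cb gives Cb-Eb-Gb-Bbb.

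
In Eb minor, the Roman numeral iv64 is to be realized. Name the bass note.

Eb

iv in Eb minor has root Ab; the chord is Ab-Cb-Eb.
The figure 64 means second inversion — the fifth is in the bass.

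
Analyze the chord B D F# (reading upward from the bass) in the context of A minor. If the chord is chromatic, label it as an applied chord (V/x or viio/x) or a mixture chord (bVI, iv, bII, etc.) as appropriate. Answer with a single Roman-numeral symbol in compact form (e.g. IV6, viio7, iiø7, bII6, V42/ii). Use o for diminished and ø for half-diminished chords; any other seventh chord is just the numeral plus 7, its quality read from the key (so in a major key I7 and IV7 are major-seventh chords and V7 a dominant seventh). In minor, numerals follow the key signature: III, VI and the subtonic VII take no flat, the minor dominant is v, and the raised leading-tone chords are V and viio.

The pitches B-D-F# form a minor triad rooted on B.
B is the second degree of A minor. This is the minor supertonic, borrowed from the parallel major (the Dorian ii).

ii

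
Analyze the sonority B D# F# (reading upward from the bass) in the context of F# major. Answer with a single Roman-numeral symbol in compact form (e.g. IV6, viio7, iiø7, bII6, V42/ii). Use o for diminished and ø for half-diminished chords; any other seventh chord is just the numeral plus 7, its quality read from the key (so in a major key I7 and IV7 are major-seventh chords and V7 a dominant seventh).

IV

The pitches B-D#-F# form a major triad rooted on B.
B is scale degree 4 in F# major, and a major triad on that degree is written IV.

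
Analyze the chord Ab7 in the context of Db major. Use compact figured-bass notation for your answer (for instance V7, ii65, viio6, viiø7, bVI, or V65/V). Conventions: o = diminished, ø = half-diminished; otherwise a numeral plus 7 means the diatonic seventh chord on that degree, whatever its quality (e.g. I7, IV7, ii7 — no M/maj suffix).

V7

Stacked in thirds the chord is Ab-C-Eb-Gb: a dominant seventh chord on Ab.
In Db major, Ab is the dominant; the diatonic dominant seventh chord there is V7.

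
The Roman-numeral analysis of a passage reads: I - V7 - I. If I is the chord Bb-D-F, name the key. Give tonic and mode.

Bb major

The chord Bb is a major triad rooted on Bb; its label is I.
If Bb is scale degree 1 and the mode makes that degree carry a major triad, the tonic is Bb and the mode is major.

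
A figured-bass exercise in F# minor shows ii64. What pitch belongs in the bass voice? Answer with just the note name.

D#

ii in F# minor has root G#; the chord is G#-B-D#.
The figure 64 means second inversion — the fifth is in the bass.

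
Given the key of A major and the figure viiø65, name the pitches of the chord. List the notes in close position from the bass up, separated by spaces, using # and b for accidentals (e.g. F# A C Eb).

The numeral's case and figure indicate a half-diminished seventh chord. In A major its root, the leading tone, is G#.
Stacking thirds from G# gives G#-B-D-F#.
With the 65 figure the chord is in first inversion; from the bass B upward in close position it reads B-D-F#-G#.

B D F# G#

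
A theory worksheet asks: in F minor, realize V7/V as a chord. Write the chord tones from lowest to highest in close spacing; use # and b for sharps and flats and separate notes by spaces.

G B D F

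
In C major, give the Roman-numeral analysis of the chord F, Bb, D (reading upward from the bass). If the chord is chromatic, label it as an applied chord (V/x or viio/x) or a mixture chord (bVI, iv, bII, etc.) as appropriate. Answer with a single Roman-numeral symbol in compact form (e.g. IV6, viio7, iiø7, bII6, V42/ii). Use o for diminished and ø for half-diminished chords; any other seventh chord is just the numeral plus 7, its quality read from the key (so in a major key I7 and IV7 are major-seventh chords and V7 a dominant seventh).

bVII64

The pitches Bb-D-F form a major triad rooted on Bb.
Bb is the lowered seventh degree of C major (diatonic 7 would be B). This is a major triad on the lowered seventh degree (the subtonic), borrowed from the parallel minor.
With F in the bass the chord is in second inversion, so the figured bass is 64.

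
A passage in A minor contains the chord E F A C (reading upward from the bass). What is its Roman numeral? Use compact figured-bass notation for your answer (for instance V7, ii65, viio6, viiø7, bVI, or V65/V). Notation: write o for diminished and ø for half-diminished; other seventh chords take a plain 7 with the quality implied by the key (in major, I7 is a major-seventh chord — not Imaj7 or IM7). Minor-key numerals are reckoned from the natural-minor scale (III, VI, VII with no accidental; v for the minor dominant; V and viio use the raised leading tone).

VI42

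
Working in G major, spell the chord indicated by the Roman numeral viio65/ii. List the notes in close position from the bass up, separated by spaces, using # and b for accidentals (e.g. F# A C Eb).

B D F G#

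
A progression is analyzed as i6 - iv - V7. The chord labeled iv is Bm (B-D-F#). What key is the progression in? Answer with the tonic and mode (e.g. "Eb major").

The anchor chord is a minor triad on B, labeled iv.
Counting down 3 scale steps from B places the tonic on F#; a minor triad on degree 4 is diatonic only in minor.

F# minor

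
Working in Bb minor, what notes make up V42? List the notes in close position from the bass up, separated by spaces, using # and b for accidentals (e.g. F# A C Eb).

Eb F A C

In Bb minor, the dominant is F. The dominant is major (leading tone raised), so V is a dominant seventh chord.
That chord is spelled F-A-C-Eb.
With the 42 figure the chord is in third inversion; from the bass Eb upward in close position it reads Eb-F-A-C.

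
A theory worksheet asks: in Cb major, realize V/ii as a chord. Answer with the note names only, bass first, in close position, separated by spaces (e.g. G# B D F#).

Ab C Eb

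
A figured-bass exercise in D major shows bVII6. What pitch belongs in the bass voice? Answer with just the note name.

E

bVII in D major has root C; the chord is C-E-G.
The figure 6 means first inversion — the third is in the bass.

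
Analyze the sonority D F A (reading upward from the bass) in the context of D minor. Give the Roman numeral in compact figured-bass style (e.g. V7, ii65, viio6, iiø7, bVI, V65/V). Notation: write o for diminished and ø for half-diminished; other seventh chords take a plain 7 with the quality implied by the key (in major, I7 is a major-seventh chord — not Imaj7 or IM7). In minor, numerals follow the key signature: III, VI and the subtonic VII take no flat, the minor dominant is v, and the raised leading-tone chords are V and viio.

The pitches D-F-A form a minor triad rooted on D.
In D minor, D is the tonic; the diatonic minor triad there is i.

i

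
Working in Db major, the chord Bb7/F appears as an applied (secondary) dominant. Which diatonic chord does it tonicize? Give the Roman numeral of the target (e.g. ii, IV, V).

ii

The chord is a dominant seventh chord on Bb.
A dominant resolves down a perfect fifth: Bb → Eb. In Db major, Eb is scale degree 2, i.e. ii.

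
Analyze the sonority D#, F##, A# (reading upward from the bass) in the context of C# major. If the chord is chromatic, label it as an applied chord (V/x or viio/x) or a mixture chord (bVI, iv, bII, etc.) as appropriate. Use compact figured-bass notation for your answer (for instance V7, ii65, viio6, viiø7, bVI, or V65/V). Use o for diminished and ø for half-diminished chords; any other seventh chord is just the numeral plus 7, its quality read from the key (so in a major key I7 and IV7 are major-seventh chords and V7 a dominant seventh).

The pitches D#-F##-A# form a major triad rooted on D#.
D# is not a diatonic chord root with this quality in C# major, but it lies a perfect fifth above G# (V), so the chord functions as an applied dominant of V.

V/V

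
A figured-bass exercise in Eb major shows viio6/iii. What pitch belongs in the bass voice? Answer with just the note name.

A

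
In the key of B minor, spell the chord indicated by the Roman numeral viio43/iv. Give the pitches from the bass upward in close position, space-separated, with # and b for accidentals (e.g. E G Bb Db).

The slash marks an applied leading-tone chord: viio of iv. In B minor, iv is E, so the leading tone to it is D#, a half step below.
Building a fully diminished seventh chord on D# gives D#-F#-A-C.
With the 43 figure the chord is in second inversion; from the bass A upward in close position it reads A-C-D#-F#.

A C D# F#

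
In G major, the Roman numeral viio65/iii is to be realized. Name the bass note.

C#

The applied chord viio65/iii is rooted on A#: A#-C#-E-G.
The figure 65 means first inversion — the third is in the bass.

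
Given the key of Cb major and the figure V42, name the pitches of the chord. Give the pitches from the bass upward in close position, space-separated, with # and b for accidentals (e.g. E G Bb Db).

Fb Gb Bb Db

In Cb major, the fifth degree is Gb, and the diatonic chord built there is a dominant seventh chord.
That chord is spelled Gb-Bb-Db-Fb.
With the 42 figure the chord is in third inversion; from the bass Fb upward in close position it reads Fb-Gb-Bb-Db.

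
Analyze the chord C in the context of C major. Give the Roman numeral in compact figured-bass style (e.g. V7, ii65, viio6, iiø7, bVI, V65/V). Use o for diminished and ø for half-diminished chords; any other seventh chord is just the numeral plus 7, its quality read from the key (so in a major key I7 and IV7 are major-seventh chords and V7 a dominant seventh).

Stacked in thirds the chord is C-E-G: a major triad on C.
C is scale degree 1 in C major, and a major triad on that degree is written I.

I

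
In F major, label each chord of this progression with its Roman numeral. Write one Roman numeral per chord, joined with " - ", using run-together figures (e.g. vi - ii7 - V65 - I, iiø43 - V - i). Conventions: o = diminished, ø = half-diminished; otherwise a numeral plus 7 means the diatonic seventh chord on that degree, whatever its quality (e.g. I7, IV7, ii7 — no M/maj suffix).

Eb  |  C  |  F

Eb: Eb with this quality isn't in the key; it's bVII, borrowed from the parallel minor.
C: major triad on C = scale degree 5 → V.
F: major triad on F = scale degree 1 → I.

bVII - V - I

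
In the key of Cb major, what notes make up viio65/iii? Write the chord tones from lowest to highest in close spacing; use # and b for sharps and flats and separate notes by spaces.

The slash marks an applied leading-tone chord: viio of iii. In Cb major, iii is Eb, so the leading tone to it is D, a half step below.
Building a fully diminished seventh chord on D gives D-F-Ab-Cb.
The figured bass 65 indicates first inversion, placing the third (F) in the bass: F-Ab-Cb-D.

F Ab Cb D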